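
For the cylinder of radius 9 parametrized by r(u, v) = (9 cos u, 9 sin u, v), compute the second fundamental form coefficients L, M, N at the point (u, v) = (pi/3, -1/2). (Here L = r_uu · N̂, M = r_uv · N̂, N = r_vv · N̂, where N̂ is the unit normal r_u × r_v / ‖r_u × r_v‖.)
L = -9;  M = 0;  N = 0

Compute the unit normal N̂(u, v) = (cos(u), sin(u), 0), and the second partials r_uu, r_uv, r_vv. Take dot products:
  L(u, v) = r_uu · N̂ = -9,
  M(u, v) = r_uv · N̂ = 0,
  N(u, v) = r_vv · N̂ = 0.
Evaluating at (u, v) = (pi/3, -1/2):
  L = -9, M = 0, N = 0.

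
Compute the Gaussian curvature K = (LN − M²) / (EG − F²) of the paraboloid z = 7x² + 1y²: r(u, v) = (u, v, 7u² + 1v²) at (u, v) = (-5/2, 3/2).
K = 28/1525225

Coefficients of the first fundamental form: E = 196*u^2 + 1, F = 28*u*v, G = 4*v^2 + 1.
Coefficients of the second fundamental form: L = 14/sqrt(196*u^2 + 4*v^2 + 1), M = 0, N = 2/sqrt(196*u^2 + 4*v^2 + 1).
Assemble K = (LN − M²)/(EG − F²) = 28/(38416*u^4 + 1568*u^2*v^2 + 392*u^2 + 16*v^4 + 8*v^2 + 1). At (u, v) = (-5/2, 3/2): K = 28/1525225.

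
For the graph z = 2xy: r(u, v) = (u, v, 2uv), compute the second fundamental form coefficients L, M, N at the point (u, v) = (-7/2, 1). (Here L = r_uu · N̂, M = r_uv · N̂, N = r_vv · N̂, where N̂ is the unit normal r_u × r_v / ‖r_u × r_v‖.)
L = 0;  M = sqrt(6)/9;  N = 0

Compute the unit normal N̂(u, v) = (-2*v/sqrt(4*u^2 + 4*v^2 + 1), -2*u/sqrt(4*u^2 + 4*v^2 + 1), 1/sqrt(4*u^2 + 4*v^2 + 1)), and the second partials r_uu, r_uv, r_vv. Take dot products:
  L(u, v) = r_uu · N̂ = 0,
  M(u, v) = r_uv · N̂ = 2/sqrt(4*u^2 + 4*v^2 + 1),
  N(u, v) = r_vv · N̂ = 0.
Evaluating at (u, v) = (-7/2, 1):
  L = 0, M = sqrt(6)/9, N = 0.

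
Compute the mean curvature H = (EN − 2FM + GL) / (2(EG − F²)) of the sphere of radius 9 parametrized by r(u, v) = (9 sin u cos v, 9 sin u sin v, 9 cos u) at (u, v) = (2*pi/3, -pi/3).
H = -1/9

With E = 81, F = 0, G = 81*sin(u)^2, L = -9*sin(u)/Abs(sin(u)), M = 0, N = -9*sin(u)^3/Abs(sin(u)), assemble
  H = (EN − 2FM + GL) / (2(EG − F²)) = -sin(u)/(9*Abs(sin(u))).
At (u, v) = (2*pi/3, -pi/3): H = -1/9.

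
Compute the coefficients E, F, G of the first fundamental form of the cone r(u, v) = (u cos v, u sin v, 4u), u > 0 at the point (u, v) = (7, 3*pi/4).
E = 17;  F = 0;  G = 49

Partials: r_u = (cos(v), sin(v), 4), r_v = (-u*sin(v), u*cos(v), 0). As functions of (u, v):
  E = r_u · r_u = 17,
  F = r_u · r_v = 0,
  G = r_v · r_v = u^2.
Evaluating at (u, v) = (7, 3*pi/4): E = 17, F = 0, G = 49.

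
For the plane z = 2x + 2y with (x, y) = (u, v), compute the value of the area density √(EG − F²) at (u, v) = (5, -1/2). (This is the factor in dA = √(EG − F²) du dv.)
√(EG − F²)|_{(5, -1/2)} = 3

E = 5, F = 4, G = 5, so EG − F² = 9. Taking the positive square root: √(EG − F²) = 3. At (u, v) = (5, -1/2): 3.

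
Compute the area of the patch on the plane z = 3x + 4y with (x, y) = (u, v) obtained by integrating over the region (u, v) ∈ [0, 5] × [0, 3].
Area = 15*sqrt(26)

Area = ∫∫ √(EG − F²) du dv with √(EG − F²) = sqrt(26). Integrating over [0, 5] × [0, 3] gives 15*sqrt(26).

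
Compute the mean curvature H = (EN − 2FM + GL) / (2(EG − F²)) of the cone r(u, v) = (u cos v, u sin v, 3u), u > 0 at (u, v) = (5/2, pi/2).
H = 3*sqrt(10)/50

With E = 10, F = 0, G = u^2, L = 0, M = 0, N = 3*sqrt(10)*u^2/(10*Abs(u)), assemble
  H = (EN − 2FM + GL) / (2(EG − F²)) = 3*sqrt(10)/(20*Abs(u)).
At (u, v) = (5/2, pi/2): H = 3*sqrt(10)/50.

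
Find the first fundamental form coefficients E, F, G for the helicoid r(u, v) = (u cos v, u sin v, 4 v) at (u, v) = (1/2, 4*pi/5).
E = 1;  F = 0;  G = 65/4

Partials: r_u = (cos(v), sin(v), 0), r_v = (-u*sin(v), u*cos(v), 4). As functions of (u, v):
  E = r_u · r_u = 1,
  F = r_u · r_v = 0,
  G = r_v · r_v = u^2 + 16.
Evaluating at (u, v) = (1/2, 4*pi/5): E = 1, F = 0, G = 65/4.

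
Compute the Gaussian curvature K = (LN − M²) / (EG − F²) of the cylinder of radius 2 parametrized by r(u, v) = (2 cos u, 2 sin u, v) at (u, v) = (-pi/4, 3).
K = 0

Coefficients of the first fundamental form: E = 4, F = 0, G = 1.
Coefficients of the second fundamental form: L = -2, M = 0, N = 0.
Assemble K = (LN − M²)/(EG − F²) = 0. At (u, v) = (-pi/4, 3): K = 0.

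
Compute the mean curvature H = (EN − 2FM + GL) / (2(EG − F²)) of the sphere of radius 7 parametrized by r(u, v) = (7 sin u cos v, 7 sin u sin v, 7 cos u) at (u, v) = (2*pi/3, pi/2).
H = -1/7

With E = 49, F = 0, G = 49*sin(u)^2, L = -7*sin(u)/Abs(sin(u)), M = 0, N = -7*sin(u)^3/Abs(sin(u)), assemble
  H = (EN − 2FM + GL) / (2(EG − F²)) = -sin(u)/(7*Abs(sin(u))).
At (u, v) = (2*pi/3, pi/2): H = -1/7.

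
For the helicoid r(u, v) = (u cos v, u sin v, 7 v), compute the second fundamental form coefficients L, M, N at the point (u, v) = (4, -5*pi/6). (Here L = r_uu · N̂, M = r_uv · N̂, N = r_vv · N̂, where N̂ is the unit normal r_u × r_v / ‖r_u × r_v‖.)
L = 0;  M = -7*sqrt(65)/65;  N = 0

Compute the unit normal N̂(u, v) = (7*sin(v)/sqrt(u^2 + 49), -7*cos(v)/sqrt(u^2 + 49), u/sqrt(u^2 + 49)), and the second partials r_uu, r_uv, r_vv. Take dot products:
  L(u, v) = r_uu · N̂ = 0,
  M(u, v) = r_uv · N̂ = -7/sqrt(u^2 + 49),
  N(u, v) = r_vv · N̂ = 0.
Evaluating at (u, v) = (4, -5*pi/6):
  L = 0, M = -7*sqrt(65)/65, N = 0.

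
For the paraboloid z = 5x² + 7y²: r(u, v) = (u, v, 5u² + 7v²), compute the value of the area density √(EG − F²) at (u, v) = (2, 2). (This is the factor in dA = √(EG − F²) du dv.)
√(EG − F²)|_{(2, 2)} = sqrt(1185)

E = 100*u^2 + 1, F = 140*u*v, G = 196*v^2 + 1, so EG − F² = 100*u^2 + 196*v^2 + 1. Taking the positive square root: √(EG − F²) = sqrt(100*u^2 + 196*v^2 + 1). At (u, v) = (2, 2): sqrt(1185).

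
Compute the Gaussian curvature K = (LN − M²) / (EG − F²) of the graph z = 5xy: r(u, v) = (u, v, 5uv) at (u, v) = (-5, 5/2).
K = -400/9790641

Coefficients of the first fundamental form: E = 25*v^2 + 1, F = 25*u*v, G = 25*u^2 + 1.
Coefficients of the second fundamental form: L = 0, M = 5/sqrt(25*u^2 + 25*v^2 + 1), N = 0.
Assemble K = (LN − M²)/(EG − F²) = -25/(625*u^4 + 1250*u^2*v^2 + 50*u^2 + 625*v^4 + 50*v^2 + 1). At (u, v) = (-5, 5/2): K = -400/9790641.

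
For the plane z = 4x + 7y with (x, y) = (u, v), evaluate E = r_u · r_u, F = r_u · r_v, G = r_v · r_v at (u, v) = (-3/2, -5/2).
E = 17;  F = 28;  G = 50

Partials: r_u = (1, 0, 4), r_v = (0, 1, 7). As functions of (u, v):
  E = r_u · r_u = 17,
  F = r_u · r_v = 28,
  G = r_v · r_v = 50.
Evaluating at (u, v) = (-3/2, -5/2): E = 17, F = 28, G = 50.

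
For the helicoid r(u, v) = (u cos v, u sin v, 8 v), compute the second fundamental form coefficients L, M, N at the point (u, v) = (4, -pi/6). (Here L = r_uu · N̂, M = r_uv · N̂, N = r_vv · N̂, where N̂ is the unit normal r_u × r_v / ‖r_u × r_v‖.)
L = 0;  M = -2*sqrt(5)/5;  N = 0

Compute the unit normal N̂(u, v) = (8*sin(v)/sqrt(u^2 + 64), -8*cos(v)/sqrt(u^2 + 64), u/sqrt(u^2 + 64)), and the second partials r_uu, r_uv, r_vv. Take dot products:
  L(u, v) = r_uu · N̂ = 0,
  M(u, v) = r_uv · N̂ = -8/sqrt(u^2 + 64),
  N(u, v) = r_vv · N̂ = 0.
Evaluating at (u, v) = (4, -pi/6):
  L = 0, M = -2*sqrt(5)/5, N = 0.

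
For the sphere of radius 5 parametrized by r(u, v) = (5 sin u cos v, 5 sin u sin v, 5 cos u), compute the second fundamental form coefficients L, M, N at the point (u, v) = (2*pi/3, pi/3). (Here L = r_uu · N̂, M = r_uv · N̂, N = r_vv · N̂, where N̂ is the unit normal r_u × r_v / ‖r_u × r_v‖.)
L = -5;  M = 0;  N = -15/4

Compute the unit normal N̂(u, v) = (sin(u)^2*cos(v)/Abs(sin(u)), sin(u)^2*sin(v)/Abs(sin(u)), sin(2*u)/(2*Abs(sin(u)))), and the second partials r_uu, r_uv, r_vv. Take dot products:
  L(u, v) = r_uu · N̂ = -5*sin(u)/Abs(sin(u)),
  M(u, v) = r_uv · N̂ = 0,
  N(u, v) = r_vv · N̂ = -5*sin(u)^3/Abs(sin(u)).
Evaluating at (u, v) = (2*pi/3, pi/3):
  L = -5, M = 0, N = -15/4.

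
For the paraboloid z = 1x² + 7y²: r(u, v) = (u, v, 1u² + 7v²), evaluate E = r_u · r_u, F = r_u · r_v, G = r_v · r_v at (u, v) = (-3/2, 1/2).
E = 10;  F = -21;  G = 50

Partials: r_u = (1, 0, 2*u), r_v = (0, 1, 14*v). As functions of (u, v):
  E = r_u · r_u = 4*u^2 + 1,
  F = r_u · r_v = 28*u*v,
  G = r_v · r_v = 196*v^2 + 1.
Evaluating at (u, v) = (-3/2, 1/2): E = 10, F = -21, G = 50.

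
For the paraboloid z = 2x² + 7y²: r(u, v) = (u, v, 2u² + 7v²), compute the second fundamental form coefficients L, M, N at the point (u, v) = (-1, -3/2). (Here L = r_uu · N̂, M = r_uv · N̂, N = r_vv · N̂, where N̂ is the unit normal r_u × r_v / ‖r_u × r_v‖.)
L = 2*sqrt(458)/229;  M = 0;  N = 7*sqrt(458)/229

Compute the unit normal N̂(u, v) = (-4*u/sqrt(16*u^2 + 196*v^2 + 1), -14*v/sqrt(16*u^2 + 196*v^2 + 1), 1/sqrt(16*u^2 + 196*v^2 + 1)), and the second partials r_uu, r_uv, r_vv. Take dot products:
  L(u, v) = r_uu · N̂ = 4/sqrt(16*u^2 + 196*v^2 + 1),
  M(u, v) = r_uv · N̂ = 0,
  N(u, v) = r_vv · N̂ = 14/sqrt(16*u^2 + 196*v^2 + 1).
Evaluating at (u, v) = (-1, -3/2):
  L = 2*sqrt(458)/229, M = 0, N = 7*sqrt(458)/229.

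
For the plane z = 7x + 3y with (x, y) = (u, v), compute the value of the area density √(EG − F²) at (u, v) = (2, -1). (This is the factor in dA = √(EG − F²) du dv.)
√(EG − F²)|_{(2, -1)} = sqrt(59)

E = 50, F = 21, G = 10, so EG − F² = 59. Taking the positive square root: √(EG − F²) = sqrt(59). At (u, v) = (2, -1): sqrt(59).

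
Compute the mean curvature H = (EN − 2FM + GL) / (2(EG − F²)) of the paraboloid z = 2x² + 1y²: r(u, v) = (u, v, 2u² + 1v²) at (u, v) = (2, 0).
H = 67*sqrt(65)/4225

With E = 16*u^2 + 1, F = 8*u*v, G = 4*v^2 + 1, L = 4/sqrt(16*u^2 + 4*v^2 + 1), M = 0, N = 2/sqrt(16*u^2 + 4*v^2 + 1), assemble
  H = (EN − 2FM + GL) / (2(EG − F²)) = (16*u^2 + 8*v^2 + 3)/(16*u^2 + 4*v^2 + 1)^(3/2).
At (u, v) = (2, 0): H = 67*sqrt(65)/4225.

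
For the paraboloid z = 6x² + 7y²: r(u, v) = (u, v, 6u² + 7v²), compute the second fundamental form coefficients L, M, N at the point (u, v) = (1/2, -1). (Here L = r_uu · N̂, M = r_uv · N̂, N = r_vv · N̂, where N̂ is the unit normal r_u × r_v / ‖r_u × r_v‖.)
L = 12*sqrt(233)/233;  M = 0;  N = 14*sqrt(233)/233

Compute the unit normal N̂(u, v) = (-12*u/sqrt(144*u^2 + 196*v^2 + 1), -14*v/sqrt(144*u^2 + 196*v^2 + 1), 1/sqrt(144*u^2 + 196*v^2 + 1)), and the second partials r_uu, r_uv, r_vv. Take dot products:
  L(u, v) = r_uu · N̂ = 12/sqrt(144*u^2 + 196*v^2 + 1),
  M(u, v) = r_uv · N̂ = 0,
  N(u, v) = r_vv · N̂ = 14/sqrt(144*u^2 + 196*v^2 + 1).
Evaluating at (u, v) = (1/2, -1):
  L = 12*sqrt(233)/233, M = 0, N = 14*sqrt(233)/233.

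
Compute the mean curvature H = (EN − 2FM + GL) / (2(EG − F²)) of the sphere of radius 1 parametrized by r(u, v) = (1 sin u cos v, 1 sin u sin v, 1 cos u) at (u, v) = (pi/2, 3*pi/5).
H = -1

With E = 1, F = 0, G = sin(u)^2, L = -sin(u)/Abs(sin(u)), M = 0, N = -sin(u)^3/Abs(sin(u)), assemble
  H = (EN − 2FM + GL) / (2(EG − F²)) = -sin(u)/Abs(sin(u)).
At (u, v) = (pi/2, 3*pi/5): H = -1.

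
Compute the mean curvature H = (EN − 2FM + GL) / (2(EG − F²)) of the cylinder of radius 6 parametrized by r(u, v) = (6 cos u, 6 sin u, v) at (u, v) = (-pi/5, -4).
H = -1/12

With E = 36, F = 0, G = 1, L = -6, M = 0, N = 0, assemble
  H = (EN − 2FM + GL) / (2(EG − F²)) = -1/12.
At (u, v) = (-pi/5, -4): H = -1/12.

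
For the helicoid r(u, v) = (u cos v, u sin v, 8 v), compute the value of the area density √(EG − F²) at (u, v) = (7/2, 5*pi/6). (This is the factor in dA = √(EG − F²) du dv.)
√(EG − F²)|_{(7/2, 5*pi/6)} = sqrt(305)/2

E = 1, F = 0, G = u^2 + 64, so EG − F² = u^2 + 64. Taking the positive square root: √(EG − F²) = sqrt(u^2 + 64). At (u, v) = (7/2, 5*pi/6): sqrt(305)/2.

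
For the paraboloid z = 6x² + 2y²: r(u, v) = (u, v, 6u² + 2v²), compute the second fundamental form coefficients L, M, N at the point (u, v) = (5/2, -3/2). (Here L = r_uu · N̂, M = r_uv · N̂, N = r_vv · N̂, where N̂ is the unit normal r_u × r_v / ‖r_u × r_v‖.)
L = 12*sqrt(937)/937;  M = 0;  N = 4*sqrt(937)/937

Compute the unit normal N̂(u, v) = (-12*u/sqrt(144*u^2 + 16*v^2 + 1), -4*v/sqrt(144*u^2 + 16*v^2 + 1), 1/sqrt(144*u^2 + 16*v^2 + 1)), and the second partials r_uu, r_uv, r_vv. Take dot products:
  L(u, v) = r_uu · N̂ = 12/sqrt(144*u^2 + 16*v^2 + 1),
  M(u, v) = r_uv · N̂ = 0,
  N(u, v) = r_vv · N̂ = 4/sqrt(144*u^2 + 16*v^2 + 1).
Evaluating at (u, v) = (5/2, -3/2):
  L = 12*sqrt(937)/937, M = 0, N = 4*sqrt(937)/937.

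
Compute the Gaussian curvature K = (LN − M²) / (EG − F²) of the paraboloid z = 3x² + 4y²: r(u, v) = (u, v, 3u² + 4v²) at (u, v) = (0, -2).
K = 48/66049

Coefficients of the first fundamental form: E = 36*u^2 + 1, F = 48*u*v, G = 64*v^2 + 1.
Coefficients of the second fundamental form: L = 6/sqrt(36*u^2 + 64*v^2 + 1), M = 0, N = 8/sqrt(36*u^2 + 64*v^2 + 1).
Assemble K = (LN − M²)/(EG − F²) = 48/(1296*u^4 + 4608*u^2*v^2 + 72*u^2 + 4096*v^4 + 128*v^2 + 1). At (u, v) = (0, -2): K = 48/66049.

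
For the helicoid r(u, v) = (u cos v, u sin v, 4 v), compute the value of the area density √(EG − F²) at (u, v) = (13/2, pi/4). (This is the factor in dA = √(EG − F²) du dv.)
√(EG − F²)|_{(13/2, pi/4)} = sqrt(233)/2

E = 1, F = 0, G = u^2 + 16, so EG − F² = u^2 + 16. Taking the positive square root: √(EG − F²) = sqrt(u^2 + 16). At (u, v) = (13/2, pi/4): sqrt(233)/2.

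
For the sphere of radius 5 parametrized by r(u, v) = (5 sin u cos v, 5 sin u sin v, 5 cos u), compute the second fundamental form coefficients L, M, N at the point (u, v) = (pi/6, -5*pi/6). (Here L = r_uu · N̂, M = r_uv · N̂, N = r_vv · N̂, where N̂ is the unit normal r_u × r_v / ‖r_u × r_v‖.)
L = -5;  M = 0;  N = -5/4

Compute the unit normal N̂(u, v) = (sin(u)^2*cos(v)/Abs(sin(u)), sin(u)^2*sin(v)/Abs(sin(u)), sin(2*u)/(2*Abs(sin(u)))), and the second partials r_uu, r_uv, r_vv. Take dot products:
  L(u, v) = r_uu · N̂ = -5*sin(u)/Abs(sin(u)),
  M(u, v) = r_uv · N̂ = 0,
  N(u, v) = r_vv · N̂ = -5*sin(u)^3/Abs(sin(u)).
Evaluating at (u, v) = (pi/6, -5*pi/6):
  L = -5, M = 0, N = -5/4.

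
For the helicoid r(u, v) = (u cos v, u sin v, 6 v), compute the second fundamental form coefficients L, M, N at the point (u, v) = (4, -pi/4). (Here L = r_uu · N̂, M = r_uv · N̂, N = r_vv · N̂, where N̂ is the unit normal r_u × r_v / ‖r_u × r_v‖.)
L = 0;  M = -3*sqrt(13)/13;  N = 0

Compute the unit normal N̂(u, v) = (6*sin(v)/sqrt(u^2 + 36), -6*cos(v)/sqrt(u^2 + 36), u/sqrt(u^2 + 36)), and the second partials r_uu, r_uv, r_vv. Take dot products:
  L(u, v) = r_uu · N̂ = 0,
  M(u, v) = r_uv · N̂ = -6/sqrt(u^2 + 36),
  N(u, v) = r_vv · N̂ = 0.
Evaluating at (u, v) = (4, -pi/4):
  L = 0, M = -3*sqrt(13)/13, N = 0.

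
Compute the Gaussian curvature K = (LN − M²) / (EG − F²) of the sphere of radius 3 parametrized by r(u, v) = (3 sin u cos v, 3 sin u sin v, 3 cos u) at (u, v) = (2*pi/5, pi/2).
K = 1/9

Coefficients of the first fundamental form: E = 9, F = 0, G = 9*sin(u)^2.
Coefficients of the second fundamental form: L = -3*sin(u)/Abs(sin(u)), M = 0, N = -3*sin(u)^3/Abs(sin(u)).
Assemble K = (LN − M²)/(EG − F²) = 1/9. At (u, v) = (2*pi/5, pi/2): K = 1/9.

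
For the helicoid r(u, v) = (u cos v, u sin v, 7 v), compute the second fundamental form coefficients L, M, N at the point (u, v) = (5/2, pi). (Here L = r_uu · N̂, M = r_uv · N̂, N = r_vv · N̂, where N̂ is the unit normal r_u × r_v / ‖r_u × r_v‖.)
L = 0;  M = -14*sqrt(221)/221;  N = 0

Compute the unit normal N̂(u, v) = (7*sin(v)/sqrt(u^2 + 49), -7*cos(v)/sqrt(u^2 + 49), u/sqrt(u^2 + 49)), and the second partials r_uu, r_uv, r_vv. Take dot products:
  L(u, v) = r_uu · N̂ = 0,
  M(u, v) = r_uv · N̂ = -7/sqrt(u^2 + 49),
  N(u, v) = r_vv · N̂ = 0.
Evaluating at (u, v) = (5/2, pi):
  L = 0, M = -14*sqrt(221)/221, N = 0.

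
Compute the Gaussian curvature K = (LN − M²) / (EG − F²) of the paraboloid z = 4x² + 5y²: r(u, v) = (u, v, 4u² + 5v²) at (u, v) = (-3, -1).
K = 80/458329

Coefficients of the first fundamental form: E = 64*u^2 + 1, F = 80*u*v, G = 100*v^2 + 1.
Coefficients of the second fundamental form: L = 8/sqrt(64*u^2 + 100*v^2 + 1), M = 0, N = 10/sqrt(64*u^2 + 100*v^2 + 1).
Assemble K = (LN − M²)/(EG − F²) = 80/(4096*u^4 + 12800*u^2*v^2 + 128*u^2 + 10000*v^4 + 200*v^2 + 1). At (u, v) = (-3, -1): K = 80/458329.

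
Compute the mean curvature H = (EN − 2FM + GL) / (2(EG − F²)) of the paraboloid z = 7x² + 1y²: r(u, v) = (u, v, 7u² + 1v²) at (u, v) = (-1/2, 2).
H = 169*sqrt(66)/4356

With E = 196*u^2 + 1, F = 28*u*v, G = 4*v^2 + 1, L = 14/sqrt(196*u^2 + 4*v^2 + 1), M = 0, N = 2/sqrt(196*u^2 + 4*v^2 + 1), assemble
  H = (EN − 2FM + GL) / (2(EG − F²)) = 4*(49*u^2 + 7*v^2 + 2)/(196*u^2 + 4*v^2 + 1)^(3/2).
At (u, v) = (-1/2, 2): H = 169*sqrt(66)/4356.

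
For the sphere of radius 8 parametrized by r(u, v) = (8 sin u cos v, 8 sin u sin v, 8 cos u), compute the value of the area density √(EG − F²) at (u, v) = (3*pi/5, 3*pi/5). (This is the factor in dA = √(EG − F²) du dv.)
√(EG − F²)|_{(3*pi/5, 3*pi/5)} = 16*sqrt(2*sqrt(5) + 10)

E = 64, F = 0, G = 64*sin(u)^2, so EG − F² = 4096*sin(u)^2. Taking the positive square root: √(EG − F²) = 64*Abs(sin(u)). At (u, v) = (3*pi/5, 3*pi/5): 16*sqrt(2*sqrt(5) + 10).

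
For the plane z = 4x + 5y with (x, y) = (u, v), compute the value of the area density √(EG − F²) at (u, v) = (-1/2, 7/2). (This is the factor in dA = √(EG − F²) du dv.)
√(EG − F²)|_{(-1/2, 7/2)} = sqrt(42)

E = 17, F = 20, G = 26, so EG − F² = 42. Taking the positive square root: √(EG − F²) = sqrt(42). At (u, v) = (-1/2, 7/2): sqrt(42).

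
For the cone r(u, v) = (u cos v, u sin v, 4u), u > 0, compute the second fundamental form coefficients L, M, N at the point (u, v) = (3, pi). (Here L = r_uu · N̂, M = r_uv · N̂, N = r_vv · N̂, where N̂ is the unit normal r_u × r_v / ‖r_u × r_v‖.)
L = 0;  M = 0;  N = 12*sqrt(17)/17

Compute the unit normal N̂(u, v) = (-4*sqrt(17)*u*cos(v)/(17*Abs(u)), -4*sqrt(17)*u*sin(v)/(17*Abs(u)), sqrt(17)*u/(17*Abs(u))), and the second partials r_uu, r_uv, r_vv. Take dot products:
  L(u, v) = r_uu · N̂ = 0,
  M(u, v) = r_uv · N̂ = 0,
  N(u, v) = r_vv · N̂ = 4*sqrt(17)*u^2/(17*Abs(u)).
Evaluating at (u, v) = (3, pi):
  L = 0, M = 0, N = 12*sqrt(17)/17.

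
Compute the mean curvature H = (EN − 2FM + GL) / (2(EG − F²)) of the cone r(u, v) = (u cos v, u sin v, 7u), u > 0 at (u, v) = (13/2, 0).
H = 7*sqrt(2)/130

With E = 50, F = 0, G = u^2, L = 0, M = 0, N = 7*sqrt(2)*u^2/(10*Abs(u)), assemble
  H = (EN − 2FM + GL) / (2(EG − F²)) = 7*sqrt(2)/(20*Abs(u)).
At (u, v) = (13/2, 0): H = 7*sqrt(2)/130.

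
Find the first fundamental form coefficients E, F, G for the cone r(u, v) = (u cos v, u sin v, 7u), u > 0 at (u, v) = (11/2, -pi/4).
E = 50;  F = 0;  G = 121/4

Partials: r_u = (cos(v), sin(v), 7), r_v = (-u*sin(v), u*cos(v), 0). As functions of (u, v):
  E = r_u · r_u = 50,
  F = r_u · r_v = 0,
  G = r_v · r_v = u^2.
Evaluating at (u, v) = (11/2, -pi/4): E = 50, F = 0, G = 121/4.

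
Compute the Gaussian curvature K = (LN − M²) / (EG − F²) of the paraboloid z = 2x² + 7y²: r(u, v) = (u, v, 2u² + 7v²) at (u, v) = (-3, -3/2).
K = 14/85849

Coefficients of the first fundamental form: E = 16*u^2 + 1, F = 56*u*v, G = 196*v^2 + 1.
Coefficients of the second fundamental form: L = 4/sqrt(16*u^2 + 196*v^2 + 1), M = 0, N = 14/sqrt(16*u^2 + 196*v^2 + 1).
Assemble K = (LN − M²)/(EG − F²) = 56/(256*u^4 + 6272*u^2*v^2 + 32*u^2 + 38416*v^4 + 392*v^2 + 1). At (u, v) = (-3, -3/2): K = 14/85849.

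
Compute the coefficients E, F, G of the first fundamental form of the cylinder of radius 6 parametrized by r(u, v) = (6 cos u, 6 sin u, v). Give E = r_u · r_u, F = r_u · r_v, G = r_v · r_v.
E = 36;  F = 0;  G = 1

Compute partials: r_u = (-6*sin(u), 6*cos(u), 0), r_v = (0, 0, 1). Then
  E = r_u · r_u = 36,
  F = r_u · r_v = 0,
  G = r_v · r_v = 1.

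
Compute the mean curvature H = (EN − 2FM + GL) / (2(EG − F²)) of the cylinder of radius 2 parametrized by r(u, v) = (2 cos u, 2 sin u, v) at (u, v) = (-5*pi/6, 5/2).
H = -1/4

With E = 4, F = 0, G = 1, L = -2, M = 0, N = 0, assemble
  H = (EN − 2FM + GL) / (2(EG − F²)) = -1/4.
At (u, v) = (-5*pi/6, 5/2): H = -1/4.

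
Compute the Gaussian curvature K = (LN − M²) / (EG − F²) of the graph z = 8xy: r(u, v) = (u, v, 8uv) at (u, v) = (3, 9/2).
K = -64/3508129

Coefficients of the first fundamental form: E = 64*v^2 + 1, F = 64*u*v, G = 64*u^2 + 1.
Coefficients of the second fundamental form: L = 0, M = 8/sqrt(64*u^2 + 64*v^2 + 1), N = 0.
Assemble K = (LN − M²)/(EG − F²) = -64/(4096*u^4 + 8192*u^2*v^2 + 128*u^2 + 4096*v^4 + 128*v^2 + 1). At (u, v) = (3, 9/2): K = -64/3508129.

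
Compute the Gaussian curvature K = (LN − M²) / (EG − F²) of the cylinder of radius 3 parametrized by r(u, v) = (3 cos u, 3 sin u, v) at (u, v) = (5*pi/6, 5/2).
K = 0

Coefficients of the first fundamental form: E = 9, F = 0, G = 1.
Coefficients of the second fundamental form: L = -3, M = 0, N = 0.
Assemble K = (LN − M²)/(EG − F²) = 0. At (u, v) = (5*pi/6, 5/2): K = 0.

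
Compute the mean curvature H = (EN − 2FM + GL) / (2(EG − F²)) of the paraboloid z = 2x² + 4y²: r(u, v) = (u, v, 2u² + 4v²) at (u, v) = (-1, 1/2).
H = 34*sqrt(33)/363

With E = 16*u^2 + 1, F = 32*u*v, G = 64*v^2 + 1, L = 4/sqrt(16*u^2 + 64*v^2 + 1), M = 0, N = 8/sqrt(16*u^2 + 64*v^2 + 1), assemble
  H = (EN − 2FM + GL) / (2(EG − F²)) = 2*(32*u^2 + 64*v^2 + 3)/(16*u^2 + 64*v^2 + 1)^(3/2).
At (u, v) = (-1, 1/2): H = 34*sqrt(33)/363.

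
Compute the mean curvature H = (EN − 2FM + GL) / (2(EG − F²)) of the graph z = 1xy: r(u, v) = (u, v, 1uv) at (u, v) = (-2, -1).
H = -sqrt(6)/18

With E = v^2 + 1, F = u*v, G = u^2 + 1, L = 0, M = 1/sqrt(u^2 + v^2 + 1), N = 0, assemble
  H = (EN − 2FM + GL) / (2(EG − F²)) = -u*v/(u^2 + v^2 + 1)^(3/2).
At (u, v) = (-2, -1): H = -sqrt(6)/18.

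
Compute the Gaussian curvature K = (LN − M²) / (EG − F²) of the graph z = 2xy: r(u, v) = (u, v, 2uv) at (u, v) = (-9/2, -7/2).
K = -4/17161

Coefficients of the first fundamental form: E = 4*v^2 + 1, F = 4*u*v, G = 4*u^2 + 1.
Coefficients of the second fundamental form: L = 0, M = 2/sqrt(4*u^2 + 4*v^2 + 1), N = 0.
Assemble K = (LN − M²)/(EG − F²) = -4/(16*u^4 + 32*u^2*v^2 + 8*u^2 + 16*v^4 + 8*v^2 + 1). At (u, v) = (-9/2, -7/2): K = -4/17161.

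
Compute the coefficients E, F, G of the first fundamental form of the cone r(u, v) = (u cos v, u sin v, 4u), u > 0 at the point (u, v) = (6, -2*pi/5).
E = 17;  F = 0;  G = 36

Partials: r_u = (cos(v), sin(v), 4), r_v = (-u*sin(v), u*cos(v), 0). As functions of (u, v):
  E = r_u · r_u = 17,
  F = r_u · r_v = 0,
  G = r_v · r_v = u^2.
Evaluating at (u, v) = (6, -2*pi/5): E = 17, F = 0, G = 36.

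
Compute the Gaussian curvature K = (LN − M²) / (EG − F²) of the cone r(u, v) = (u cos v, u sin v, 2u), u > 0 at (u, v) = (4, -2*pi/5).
K = 0

Coefficients of the first fundamental form: E = 5, F = 0, G = u^2.
Coefficients of the second fundamental form: L = 0, M = 0, N = 2*sqrt(5)*u^2/(5*Abs(u)).
Assemble K = (LN − M²)/(EG − F²) = 0. At (u, v) = (4, -2*pi/5): K = 0.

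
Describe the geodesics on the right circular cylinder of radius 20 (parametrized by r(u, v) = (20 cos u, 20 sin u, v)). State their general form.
The cylinder is flat (K = 0) and locally isometric to the plane via the development (u, v) ↦ (20 u, v). Geodesics are the pre-images of straight lines: circles (v constant), vertical lines (u constant), and helices (v = c · u + d) for constants c, d.

A right cylinder has E = 20², F = 0, G = 1, so EG − F² = 20², and L = −20, M = N = 0, giving K = (LN − M²)/(EG − F²) = 0 everywhere. A flat surface is locally isometric to the Euclidean plane via the map (u, v) ↦ (20 u, v). Straight lines in the (x̃, ỹ) plane pull back to: (a) horizontal circles (v = const), (b) vertical generators (u = const), and (c) helices (20 u tan θ = v, i.e. v = c · u + d).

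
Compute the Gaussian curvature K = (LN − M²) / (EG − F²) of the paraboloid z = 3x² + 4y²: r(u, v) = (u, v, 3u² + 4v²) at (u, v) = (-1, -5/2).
K = 48/190969

Coefficients of the first fundamental form: E = 36*u^2 + 1, F = 48*u*v, G = 64*v^2 + 1.
Coefficients of the second fundamental form: L = 6/sqrt(36*u^2 + 64*v^2 + 1), M = 0, N = 8/sqrt(36*u^2 + 64*v^2 + 1).
Assemble K = (LN − M²)/(EG − F²) = 48/(1296*u^4 + 4608*u^2*v^2 + 72*u^2 + 4096*v^4 + 128*v^2 + 1). At (u, v) = (-1, -5/2): K = 48/190969.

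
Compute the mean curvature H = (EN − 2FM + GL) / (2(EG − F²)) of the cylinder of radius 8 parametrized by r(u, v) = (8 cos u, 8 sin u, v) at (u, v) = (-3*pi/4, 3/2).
H = -1/16

With E = 64, F = 0, G = 1, L = -8, M = 0, N = 0, assemble
  H = (EN − 2FM + GL) / (2(EG − F²)) = -1/16.
At (u, v) = (-3*pi/4, 3/2): H = -1/16.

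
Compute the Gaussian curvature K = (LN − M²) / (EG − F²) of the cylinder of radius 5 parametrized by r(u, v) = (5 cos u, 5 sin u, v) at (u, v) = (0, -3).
K = 0

Coefficients of the first fundamental form: E = 25, F = 0, G = 1.
Coefficients of the second fundamental form: L = -5, M = 0, N = 0.
Assemble K = (LN − M²)/(EG − F²) = 0. At (u, v) = (0, -3): K = 0.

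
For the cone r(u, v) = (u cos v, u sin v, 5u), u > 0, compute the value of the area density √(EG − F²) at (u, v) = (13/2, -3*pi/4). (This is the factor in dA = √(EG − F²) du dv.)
√(EG − F²)|_{(13/2, -3*pi/4)} = 13*sqrt(26)/2

E = 26, F = 0, G = u^2, so EG − F² = 26*u^2. Taking the positive square root: √(EG − F²) = sqrt(26)*Abs(u). At (u, v) = (13/2, -3*pi/4): 13*sqrt(26)/2.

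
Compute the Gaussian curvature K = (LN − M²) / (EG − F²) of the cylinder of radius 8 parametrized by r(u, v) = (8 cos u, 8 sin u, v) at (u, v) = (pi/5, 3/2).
K = 0

Coefficients of the first fundamental form: E = 64, F = 0, G = 1.
Coefficients of the second fundamental form: L = -8, M = 0, N = 0.
Assemble K = (LN − M²)/(EG − F²) = 0. At (u, v) = (pi/5, 3/2): K = 0.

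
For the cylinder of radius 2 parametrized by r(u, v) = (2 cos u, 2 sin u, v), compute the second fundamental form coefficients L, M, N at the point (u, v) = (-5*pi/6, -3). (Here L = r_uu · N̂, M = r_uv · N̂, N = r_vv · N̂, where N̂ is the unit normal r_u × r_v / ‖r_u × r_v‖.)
L = -2;  M = 0;  N = 0

Compute the unit normal N̂(u, v) = (cos(u), sin(u), 0), and the second partials r_uu, r_uv, r_vv. Take dot products:
  L(u, v) = r_uu · N̂ = -2,
  M(u, v) = r_uv · N̂ = 0,
  N(u, v) = r_vv · N̂ = 0.
Evaluating at (u, v) = (-5*pi/6, -3):
  L = -2, M = 0, N = 0.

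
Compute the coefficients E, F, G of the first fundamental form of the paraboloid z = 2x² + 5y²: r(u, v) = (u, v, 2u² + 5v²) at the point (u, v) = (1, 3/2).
E = 17;  F = 60;  G = 226

Partials: r_u = (1, 0, 4*u), r_v = (0, 1, 10*v). As functions of (u, v):
  E = r_u · r_u = 16*u^2 + 1,
  F = r_u · r_v = 40*u*v,
  G = r_v · r_v = 100*v^2 + 1.
Evaluating at (u, v) = (1, 3/2): E = 17, F = 60, G = 226.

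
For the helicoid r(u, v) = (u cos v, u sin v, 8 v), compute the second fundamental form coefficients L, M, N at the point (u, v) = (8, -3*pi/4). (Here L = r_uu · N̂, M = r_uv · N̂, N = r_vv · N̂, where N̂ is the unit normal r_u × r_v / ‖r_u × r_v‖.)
L = 0;  M = -sqrt(2)/2;  N = 0

Compute the unit normal N̂(u, v) = (8*sin(v)/sqrt(u^2 + 64), -8*cos(v)/sqrt(u^2 + 64), u/sqrt(u^2 + 64)), and the second partials r_uu, r_uv, r_vv. Take dot products:
  L(u, v) = r_uu · N̂ = 0,
  M(u, v) = r_uv · N̂ = -8/sqrt(u^2 + 64),
  N(u, v) = r_vv · N̂ = 0.
Evaluating at (u, v) = (8, -3*pi/4):
  L = 0, M = -sqrt(2)/2, N = 0.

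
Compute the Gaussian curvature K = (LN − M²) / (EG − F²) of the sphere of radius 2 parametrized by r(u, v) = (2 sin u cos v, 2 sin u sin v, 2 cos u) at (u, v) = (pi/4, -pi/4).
K = 1/4

Coefficients of the first fundamental form: E = 4, F = 0, G = 4*sin(u)^2.
Coefficients of the second fundamental form: L = -2*sin(u)/Abs(sin(u)), M = 0, N = -2*sin(u)^3/Abs(sin(u)).
Assemble K = (LN − M²)/(EG − F²) = 1/4. At (u, v) = (pi/4, -pi/4): K = 1/4.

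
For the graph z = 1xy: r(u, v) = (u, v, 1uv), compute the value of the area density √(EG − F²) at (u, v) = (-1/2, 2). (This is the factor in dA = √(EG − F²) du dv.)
√(EG − F²)|_{(-1/2, 2)} = sqrt(21)/2

E = v^2 + 1, F = u*v, G = u^2 + 1, so EG − F² = u^2 + v^2 + 1. Taking the positive square root: √(EG − F²) = sqrt(u^2 + v^2 + 1). At (u, v) = (-1/2, 2): sqrt(21)/2.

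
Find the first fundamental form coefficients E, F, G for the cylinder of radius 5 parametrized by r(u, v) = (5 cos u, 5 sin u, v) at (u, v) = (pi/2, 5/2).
E = 25;  F = 0;  G = 1

Partials: r_u = (-5*sin(u), 5*cos(u), 0), r_v = (0, 0, 1). As functions of (u, v):
  E = r_u · r_u = 25,
  F = r_u · r_v = 0,
  G = r_v · r_v = 1.
Evaluating at (u, v) = (pi/2, 5/2): E = 25, F = 0, G = 1.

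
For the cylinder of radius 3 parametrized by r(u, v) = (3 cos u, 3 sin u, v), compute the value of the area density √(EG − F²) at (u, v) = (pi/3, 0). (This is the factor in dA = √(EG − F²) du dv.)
√(EG − F²)|_{(pi/3, 0)} = 3

E = 9, F = 0, G = 1, so EG − F² = 9. Taking the positive square root: √(EG − F²) = 3. At (u, v) = (pi/3, 0): 3.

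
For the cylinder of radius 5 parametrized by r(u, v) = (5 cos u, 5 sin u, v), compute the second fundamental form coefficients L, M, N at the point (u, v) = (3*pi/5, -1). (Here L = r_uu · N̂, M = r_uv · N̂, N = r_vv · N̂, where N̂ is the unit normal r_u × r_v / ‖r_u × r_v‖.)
L = -5;  M = 0;  N = 0

Compute the unit normal N̂(u, v) = (cos(u), sin(u), 0), and the second partials r_uu, r_uv, r_vv. Take dot products:
  L(u, v) = r_uu · N̂ = -5,
  M(u, v) = r_uv · N̂ = 0,
  N(u, v) = r_vv · N̂ = 0.
Evaluating at (u, v) = (3*pi/5, -1):
  L = -5, M = 0, N = 0.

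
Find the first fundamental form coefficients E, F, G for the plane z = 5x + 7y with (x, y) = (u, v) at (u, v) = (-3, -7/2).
E = 26;  F = 35;  G = 50

Partials: r_u = (1, 0, 5), r_v = (0, 1, 7). As functions of (u, v):
  E = r_u · r_u = 26,
  F = r_u · r_v = 35,
  G = r_v · r_v = 50.
Evaluating at (u, v) = (-3, -7/2): E = 26, F = 35, G = 50.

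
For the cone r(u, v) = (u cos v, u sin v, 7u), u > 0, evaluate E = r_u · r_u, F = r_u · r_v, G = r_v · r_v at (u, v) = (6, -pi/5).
E = 50;  F = 0;  G = 36

Partials: r_u = (cos(v), sin(v), 7), r_v = (-u*sin(v), u*cos(v), 0). As functions of (u, v):
  E = r_u · r_u = 50,
  F = r_u · r_v = 0,
  G = r_v · r_v = u^2.
Evaluating at (u, v) = (6, -pi/5): E = 50, F = 0, G = 36.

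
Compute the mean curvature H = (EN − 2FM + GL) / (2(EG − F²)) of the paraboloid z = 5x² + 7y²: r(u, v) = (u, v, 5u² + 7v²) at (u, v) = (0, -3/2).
H = 2217*sqrt(442)/195364

With E = 100*u^2 + 1, F = 140*u*v, G = 196*v^2 + 1, L = 10/sqrt(100*u^2 + 196*v^2 + 1), M = 0, N = 14/sqrt(100*u^2 + 196*v^2 + 1), assemble
  H = (EN − 2FM + GL) / (2(EG − F²)) = 4*(175*u^2 + 245*v^2 + 3)/(100*u^2 + 196*v^2 + 1)^(3/2).
At (u, v) = (0, -3/2): H = 2217*sqrt(442)/195364.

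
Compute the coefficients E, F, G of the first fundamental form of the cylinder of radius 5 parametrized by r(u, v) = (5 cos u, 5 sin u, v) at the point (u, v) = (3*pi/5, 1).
E = 25;  F = 0;  G = 1

Partials: r_u = (-5*sin(u), 5*cos(u), 0), r_v = (0, 0, 1). As functions of (u, v):
  E = r_u · r_u = 25,
  F = r_u · r_v = 0,
  G = r_v · r_v = 1.
Evaluating at (u, v) = (3*pi/5, 1): E = 25, F = 0, G = 1.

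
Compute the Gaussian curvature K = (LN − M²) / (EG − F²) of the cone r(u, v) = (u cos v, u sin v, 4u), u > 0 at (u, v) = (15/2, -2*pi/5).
K = 0

Coefficients of the first fundamental form: E = 17, F = 0, G = u^2.
Coefficients of the second fundamental form: L = 0, M = 0, N = 4*sqrt(17)*u^2/(17*Abs(u)).
Assemble K = (LN − M²)/(EG − F²) = 0. At (u, v) = (15/2, -2*pi/5): K = 0.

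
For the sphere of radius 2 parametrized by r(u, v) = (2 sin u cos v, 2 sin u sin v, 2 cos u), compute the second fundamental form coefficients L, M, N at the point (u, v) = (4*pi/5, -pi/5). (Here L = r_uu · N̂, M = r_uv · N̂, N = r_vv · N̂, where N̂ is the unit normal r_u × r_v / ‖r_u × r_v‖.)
L = -2;  M = 0;  N = -5/4 + sqrt(5)/4

Compute the unit normal N̂(u, v) = (sin(u)^2*cos(v)/Abs(sin(u)), sin(u)^2*sin(v)/Abs(sin(u)), sin(2*u)/(2*Abs(sin(u)))), and the second partials r_uu, r_uv, r_vv. Take dot products:
  L(u, v) = r_uu · N̂ = -2*sin(u)/Abs(sin(u)),
  M(u, v) = r_uv · N̂ = 0,
  N(u, v) = r_vv · N̂ = -2*sin(u)^3/Abs(sin(u)).
Evaluating at (u, v) = (4*pi/5, -pi/5):
  L = -2, M = 0, N = -5/4 + sqrt(5)/4.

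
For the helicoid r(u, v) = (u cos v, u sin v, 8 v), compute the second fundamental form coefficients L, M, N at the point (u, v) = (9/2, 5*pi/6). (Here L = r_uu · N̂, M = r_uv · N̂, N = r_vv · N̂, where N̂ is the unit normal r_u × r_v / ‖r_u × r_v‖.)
L = 0;  M = -16*sqrt(337)/337;  N = 0

Compute the unit normal N̂(u, v) = (8*sin(v)/sqrt(u^2 + 64), -8*cos(v)/sqrt(u^2 + 64), u/sqrt(u^2 + 64)), and the second partials r_uu, r_uv, r_vv. Take dot products:
  L(u, v) = r_uu · N̂ = 0,
  M(u, v) = r_uv · N̂ = -8/sqrt(u^2 + 64),
  N(u, v) = r_vv · N̂ = 0.
Evaluating at (u, v) = (9/2, 5*pi/6):
  L = 0, M = -16*sqrt(337)/337, N = 0.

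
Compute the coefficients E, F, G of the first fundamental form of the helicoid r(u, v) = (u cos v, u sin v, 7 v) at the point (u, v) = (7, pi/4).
E = 1;  F = 0;  G = 98

Partials: r_u = (cos(v), sin(v), 0), r_v = (-u*sin(v), u*cos(v), 7). As functions of (u, v):
  E = r_u · r_u = 1,
  F = r_u · r_v = 0,
  G = r_v · r_v = u^2 + 49.
Evaluating at (u, v) = (7, pi/4): E = 1, F = 0, G = 98.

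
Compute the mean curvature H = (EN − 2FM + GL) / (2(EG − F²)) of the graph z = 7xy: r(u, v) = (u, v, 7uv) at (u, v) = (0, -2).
H = 0

With E = 49*v^2 + 1, F = 49*u*v, G = 49*u^2 + 1, L = 0, M = 7/sqrt(49*u^2 + 49*v^2 + 1), N = 0, assemble
  H = (EN − 2FM + GL) / (2(EG − F²)) = -343*u*v/(49*u^2 + 49*v^2 + 1)^(3/2).
At (u, v) = (0, -2): H = 0.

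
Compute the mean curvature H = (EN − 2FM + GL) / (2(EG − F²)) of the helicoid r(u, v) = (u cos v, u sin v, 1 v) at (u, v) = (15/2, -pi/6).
H = 0

With E = 1, F = 0, G = u^2 + 1, L = 0, M = -1/sqrt(u^2 + 1), N = 0, assemble
  H = (EN − 2FM + GL) / (2(EG − F²)) = 0.
At (u, v) = (15/2, -pi/6): H = 0.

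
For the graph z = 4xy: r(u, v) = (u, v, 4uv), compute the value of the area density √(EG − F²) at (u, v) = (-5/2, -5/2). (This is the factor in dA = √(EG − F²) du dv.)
√(EG − F²)|_{(-5/2, -5/2)} = sqrt(201)

E = 16*v^2 + 1, F = 16*u*v, G = 16*u^2 + 1, so EG − F² = 16*u^2 + 16*v^2 + 1. Taking the positive square root: √(EG − F²) = sqrt(16*u^2 + 16*v^2 + 1). At (u, v) = (-5/2, -5/2): sqrt(201).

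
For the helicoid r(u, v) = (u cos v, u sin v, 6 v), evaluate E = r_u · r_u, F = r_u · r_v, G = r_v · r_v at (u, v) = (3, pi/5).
E = 1;  F = 0;  G = 45

Partials: r_u = (cos(v), sin(v), 0), r_v = (-u*sin(v), u*cos(v), 6). As functions of (u, v):
  E = r_u · r_u = 1,
  F = r_u · r_v = 0,
  G = r_v · r_v = u^2 + 36.
Evaluating at (u, v) = (3, pi/5): E = 1, F = 0, G = 45.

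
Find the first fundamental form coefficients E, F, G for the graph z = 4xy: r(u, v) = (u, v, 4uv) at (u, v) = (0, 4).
E = 257;  F = 0;  G = 1

Partials: r_u = (1, 0, 4*v), r_v = (0, 1, 4*u). As functions of (u, v):
  E = r_u · r_u = 16*v^2 + 1,
  F = r_u · r_v = 16*u*v,
  G = r_v · r_v = 16*u^2 + 1.
Evaluating at (u, v) = (0, 4): E = 257, F = 0, G = 1.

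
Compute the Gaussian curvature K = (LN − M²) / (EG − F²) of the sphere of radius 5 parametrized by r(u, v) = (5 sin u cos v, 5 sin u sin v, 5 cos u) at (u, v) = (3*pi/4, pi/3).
K = 1/25

Coefficients of the first fundamental form: E = 25, F = 0, G = 25*sin(u)^2.
Coefficients of the second fundamental form: L = -5*sin(u)/Abs(sin(u)), M = 0, N = -5*sin(u)^3/Abs(sin(u)).
Assemble K = (LN − M²)/(EG − F²) = 1/25. At (u, v) = (3*pi/4, pi/3): K = 1/25.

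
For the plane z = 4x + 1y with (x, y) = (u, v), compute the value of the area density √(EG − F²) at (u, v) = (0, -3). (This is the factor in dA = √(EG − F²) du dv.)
√(EG − F²)|_{(0, -3)} = 3*sqrt(2)

E = 17, F = 4, G = 2, so EG − F² = 18. Taking the positive square root: √(EG − F²) = 3*sqrt(2). At (u, v) = (0, -3): 3*sqrt(2).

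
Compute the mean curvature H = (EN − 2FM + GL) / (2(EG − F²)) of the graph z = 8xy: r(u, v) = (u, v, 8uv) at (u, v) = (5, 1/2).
H = -1280*sqrt(33)/373527

With E = 64*v^2 + 1, F = 64*u*v, G = 64*u^2 + 1, L = 0, M = 8/sqrt(64*u^2 + 64*v^2 + 1), N = 0, assemble
  H = (EN − 2FM + GL) / (2(EG − F²)) = -512*u*v/(64*u^2 + 64*v^2 + 1)^(3/2).
At (u, v) = (5, 1/2): H = -1280*sqrt(33)/373527.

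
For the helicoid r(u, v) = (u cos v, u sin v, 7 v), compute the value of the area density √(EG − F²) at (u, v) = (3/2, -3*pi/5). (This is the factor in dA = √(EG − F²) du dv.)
√(EG − F²)|_{(3/2, -3*pi/5)} = sqrt(205)/2

E = 1, F = 0, G = u^2 + 49, so EG − F² = u^2 + 49. Taking the positive square root: √(EG − F²) = sqrt(u^2 + 49). At (u, v) = (3/2, -3*pi/5): sqrt(205)/2.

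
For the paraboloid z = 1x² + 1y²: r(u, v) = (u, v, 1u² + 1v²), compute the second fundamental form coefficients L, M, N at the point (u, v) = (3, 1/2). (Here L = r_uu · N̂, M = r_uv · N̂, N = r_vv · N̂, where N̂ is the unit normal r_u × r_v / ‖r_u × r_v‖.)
L = sqrt(38)/19;  M = 0;  N = sqrt(38)/19

Compute the unit normal N̂(u, v) = (-2*u/sqrt(4*u^2 + 4*v^2 + 1), -2*v/sqrt(4*u^2 + 4*v^2 + 1), 1/sqrt(4*u^2 + 4*v^2 + 1)), and the second partials r_uu, r_uv, r_vv. Take dot products:
  L(u, v) = r_uu · N̂ = 2/sqrt(4*u^2 + 4*v^2 + 1),
  M(u, v) = r_uv · N̂ = 0,
  N(u, v) = r_vv · N̂ = 2/sqrt(4*u^2 + 4*v^2 + 1).
Evaluating at (u, v) = (3, 1/2):
  L = sqrt(38)/19, M = 0, N = sqrt(38)/19.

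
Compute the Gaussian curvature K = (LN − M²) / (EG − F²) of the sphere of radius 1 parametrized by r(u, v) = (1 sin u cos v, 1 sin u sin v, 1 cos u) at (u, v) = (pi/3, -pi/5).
K = 1

Coefficients of the first fundamental form: E = 1, F = 0, G = sin(u)^2.
Coefficients of the second fundamental form: L = -sin(u)/Abs(sin(u)), M = 0, N = -sin(u)^3/Abs(sin(u)).
Assemble K = (LN − M²)/(EG − F²) = 1. At (u, v) = (pi/3, -pi/5): K = 1.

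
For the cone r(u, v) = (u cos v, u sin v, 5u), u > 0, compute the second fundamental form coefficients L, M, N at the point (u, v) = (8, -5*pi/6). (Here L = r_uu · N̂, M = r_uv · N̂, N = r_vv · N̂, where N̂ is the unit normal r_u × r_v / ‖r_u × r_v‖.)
L = 0;  M = 0;  N = 20*sqrt(26)/13

Compute the unit normal N̂(u, v) = (-5*sqrt(26)*u*cos(v)/(26*Abs(u)), -5*sqrt(26)*u*sin(v)/(26*Abs(u)), sqrt(26)*u/(26*Abs(u))), and the second partials r_uu, r_uv, r_vv. Take dot products:
  L(u, v) = r_uu · N̂ = 0,
  M(u, v) = r_uv · N̂ = 0,
  N(u, v) = r_vv · N̂ = 5*sqrt(26)*u^2/(26*Abs(u)).
Evaluating at (u, v) = (8, -5*pi/6):
  L = 0, M = 0, N = 20*sqrt(26)/13.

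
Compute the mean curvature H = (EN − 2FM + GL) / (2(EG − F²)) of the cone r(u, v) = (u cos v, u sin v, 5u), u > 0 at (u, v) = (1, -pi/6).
H = 5*sqrt(26)/52

With E = 26, F = 0, G = u^2, L = 0, M = 0, N = 5*sqrt(26)*u^2/(26*Abs(u)), assemble
  H = (EN − 2FM + GL) / (2(EG − F²)) = 5*sqrt(26)/(52*Abs(u)).
At (u, v) = (1, -pi/6): H = 5*sqrt(26)/52.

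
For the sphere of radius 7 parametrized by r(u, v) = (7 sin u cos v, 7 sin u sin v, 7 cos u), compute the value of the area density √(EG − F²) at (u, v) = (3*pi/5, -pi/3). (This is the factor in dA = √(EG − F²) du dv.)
√(EG − F²)|_{(3*pi/5, -pi/3)} = 49*sqrt(2*sqrt(5) + 10)/4

E = 49, F = 0, G = 49*sin(u)^2, so EG − F² = 2401*sin(u)^2. Taking the positive square root: √(EG − F²) = 49*Abs(sin(u)). At (u, v) = (3*pi/5, -pi/3): 49*sqrt(2*sqrt(5) + 10)/4.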